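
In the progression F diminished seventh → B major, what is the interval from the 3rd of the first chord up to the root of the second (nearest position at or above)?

F diminished seventh has Ab as its 3rd, and B major has B as its root.
Ab up to B is 3 semitones, a half step wider than a major second, so the interval is augmented.

augmented second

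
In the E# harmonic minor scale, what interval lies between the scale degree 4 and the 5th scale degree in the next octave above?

The scale runs E# F## G# A# B# C# D##.
The scale degree 4 is A# and the degree 5 (up an octave) is B#.
Counting 9 letters and 14 half steps from A# gives a major ninth.

major ninth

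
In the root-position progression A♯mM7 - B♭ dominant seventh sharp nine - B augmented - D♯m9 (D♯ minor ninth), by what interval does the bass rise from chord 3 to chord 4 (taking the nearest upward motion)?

M3

The roots are B and D♯.
From B to D♯ is 4 semitones, exactly the major third.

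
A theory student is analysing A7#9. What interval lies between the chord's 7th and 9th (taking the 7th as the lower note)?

The chord tones of A7#9 (A dominant seventh sharp nine) are A–C#–E–G–B#.
The 7th is G and the 9th is B#.
From G to B#: 5 semitones over a third = augmented.

augmented third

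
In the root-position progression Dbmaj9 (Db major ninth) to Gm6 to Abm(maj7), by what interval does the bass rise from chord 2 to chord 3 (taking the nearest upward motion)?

The roots are G and Ab.
G up to Ab is 1 semitone, a half step narrower than a major second, so the interval is minor.

m2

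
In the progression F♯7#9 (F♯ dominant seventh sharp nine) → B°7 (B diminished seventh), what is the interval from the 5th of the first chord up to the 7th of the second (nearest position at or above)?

The 5th of F♯7#9 (F♯ dominant seventh sharp nine) is C♯; the 7th of B°7 (B diminished seventh) is A♭.
6 letter names make it a sixth; at 7 semitones (a whole step narrower than major) the quality is diminished.

d6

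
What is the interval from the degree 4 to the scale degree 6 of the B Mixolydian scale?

B mixolydian: B C♯ D♯ E F♯ G♯ A.
Degree 4 = E; 6th scale degree = G♯.
Counting 3 letters and 4 half steps from E gives a major third.

major third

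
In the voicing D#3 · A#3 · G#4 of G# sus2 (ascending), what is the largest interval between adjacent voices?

minor seventh

Adjacent intervals: D#3→A#3 = perfect fifth; A#3→G#4 = minor seventh.
The largest is A#3 to G#4, a minor seventh (10 semitones).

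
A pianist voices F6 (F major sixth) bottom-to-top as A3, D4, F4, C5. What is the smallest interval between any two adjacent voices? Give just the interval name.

minor third

Adjacent intervals: A3→D4 = perfect fourth; D4→F4 = minor third; F4→C5 = perfect fifth.
The smallest is D4 to F4, a minor third (3 semitones).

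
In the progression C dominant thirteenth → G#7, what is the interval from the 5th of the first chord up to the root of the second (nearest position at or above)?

A1

The 5th of C dominant thirteenth is G; the root of G#7 is G#.
From G to G#: 1 semitone over a unison = augmented.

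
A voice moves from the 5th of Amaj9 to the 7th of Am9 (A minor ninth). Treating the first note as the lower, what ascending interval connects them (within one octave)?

Amaj9 has E as its 5th, and Am9 (A minor ninth) has G as its 7th.
From E to G: 3 semitones over a third = minor.

minor 3rd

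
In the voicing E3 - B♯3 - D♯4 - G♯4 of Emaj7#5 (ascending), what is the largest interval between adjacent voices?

augmented fifth

Adjacent intervals: E3→B♯3 = augmented fifth; B♯3→D♯4 = minor third; D♯4→G♯4 = perfect fourth.
The largest is E3 to B♯3, an augmented fifth (8 semitones).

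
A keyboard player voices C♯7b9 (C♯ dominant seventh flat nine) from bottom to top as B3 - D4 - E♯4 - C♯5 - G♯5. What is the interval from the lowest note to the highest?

major thirteenth

The outer voices are B3 and G♯5.
Counting 13 letters and 21 half steps from B gives a major thirteenth.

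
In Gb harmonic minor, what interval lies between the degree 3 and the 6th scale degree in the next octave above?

perfect eleventh

Gb harmonic minor: Gb Ab Bbb Cb Db Ebb F.
The degree 3 is Bbb and the 6th scale degree (up an octave) is Ebb.
Bbb up to Ebb spans 11 letter names and 17 semitones — a perfect eleventh.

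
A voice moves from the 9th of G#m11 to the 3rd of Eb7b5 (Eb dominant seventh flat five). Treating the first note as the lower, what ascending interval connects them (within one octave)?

d7

The 9th of G#m11 is A#; the 3rd of Eb7b5 (Eb dominant seventh flat five) is G.
7 letter names make it a seventh; at 9 semitones (a whole step narrower than major) the quality is diminished.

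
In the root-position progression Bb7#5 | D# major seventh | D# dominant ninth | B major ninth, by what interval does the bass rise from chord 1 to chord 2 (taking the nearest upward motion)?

The roots are Bb and D#.
From Bb to D#: 5 semitones over a third = augmented.

augmented third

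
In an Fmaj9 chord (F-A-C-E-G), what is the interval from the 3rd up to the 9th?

The 3rd is A and the 9th is G.
A up to G is 10 semitones, a half step narrower than a major seventh, so the interval is minor.

m7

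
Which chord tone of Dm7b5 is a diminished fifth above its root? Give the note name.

The chord tones of D half-diminished seventh are D, F, A♭, C.
The root is D. A diminished fifth above D is A♭.
A♭ is the chord's 5th.

Ab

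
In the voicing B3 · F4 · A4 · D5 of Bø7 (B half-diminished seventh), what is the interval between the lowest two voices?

diminished fifth

Those voices are B3 and F4.
From B to F: 6 semitones over a fifth = diminished.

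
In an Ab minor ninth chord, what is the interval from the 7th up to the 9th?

M3

Ab minor ninth: Ab Cb Eb Gb Bb.
The 7th is Gb and the 9th is Bb.
Counting 3 letters and 4 half steps from Gb gives a major third.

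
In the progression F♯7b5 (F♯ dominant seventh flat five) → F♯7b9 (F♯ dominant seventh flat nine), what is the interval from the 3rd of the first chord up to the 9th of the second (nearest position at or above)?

diminished 7th

The 3rd of F♯7b5 (F♯ dominant seventh flat five) is A♯; the 9th of F♯7b9 (F♯ dominant seventh flat nine) is G.
7 letter names make it a seventh; at 9 semitones (a whole step narrower than major) the quality is diminished.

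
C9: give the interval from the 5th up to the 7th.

minor third

The chord tones of C dominant ninth are C-E-G-Bb-D.
So we need the interval from G up to Bb.
G up to Bb is 3 semitones, a half step narrower than a major third, so the interval is minor.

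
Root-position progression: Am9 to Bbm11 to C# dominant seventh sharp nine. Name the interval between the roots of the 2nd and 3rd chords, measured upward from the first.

augmented second

The roots are Bb and C#.
2 letter names make it a second; at 3 semitones (a half step wider than major) the quality is augmented.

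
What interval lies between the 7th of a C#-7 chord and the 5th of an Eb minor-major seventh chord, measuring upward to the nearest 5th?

d8

C#-7 has B as its 7th, and Eb minor-major seventh has Bb as its 5th.
8 letter names make it an octave; at 11 semitones (a half step narrower than perfect) the quality is diminished.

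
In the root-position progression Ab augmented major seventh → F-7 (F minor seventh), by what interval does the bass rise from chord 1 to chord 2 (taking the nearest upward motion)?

M6

The roots are Ab and F.
From Ab to F is 9 semitones, exactly the major sixth.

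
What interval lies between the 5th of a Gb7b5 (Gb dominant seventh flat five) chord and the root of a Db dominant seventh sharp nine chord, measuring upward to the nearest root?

A1

The 5th of Gb7b5 (Gb dominant seventh flat five) is Dbb; the root of Db dominant seventh sharp nine is Db.
From Dbb to Db: 1 semitone over a unison = augmented.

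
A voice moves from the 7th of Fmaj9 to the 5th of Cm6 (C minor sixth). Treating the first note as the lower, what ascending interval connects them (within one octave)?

The 7th of Fmaj9 is E; the 5th of Cm6 (C minor sixth) is G.
3 letter names make it a third; at 3 semitones (a half step narrower than major) the quality is minor.

minor 3rd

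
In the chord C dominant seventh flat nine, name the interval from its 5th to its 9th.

diminished fifth

C7b9 is spelled C E G Bb Db.
So we need the interval from G up to Db.
5 letter names make it a fifth; at 6 semitones (a half step narrower than perfect) the quality is diminished.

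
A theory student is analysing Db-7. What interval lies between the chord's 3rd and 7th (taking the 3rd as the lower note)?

Dbmin7 (Db minor seventh) is spelled Db Fb Ab Cb.
3rd = Fb; 7th = Cb.
Counting 5 letters and 7 half steps from Fb gives a perfect fifth.

perfect fifth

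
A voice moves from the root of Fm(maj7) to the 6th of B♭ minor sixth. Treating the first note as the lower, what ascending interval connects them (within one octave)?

M2

Fm(maj7) has F as its root, and B♭ minor sixth has G as its 6th.
F up to G spans 2 letter names and 2 semitones — a major second.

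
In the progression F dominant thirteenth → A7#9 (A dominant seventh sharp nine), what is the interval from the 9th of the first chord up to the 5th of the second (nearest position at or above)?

major sixth

F dominant thirteenth has G as its 9th, and A7#9 (A dominant seventh sharp nine) has E as its 5th.
Counting 6 letters and 9 half steps from G gives a major sixth.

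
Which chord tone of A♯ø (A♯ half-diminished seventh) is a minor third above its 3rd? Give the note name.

Spelling the chord: A♯ C♯ E G♯.
The 3rd is C♯. A minor third above C♯ is E.
E is the chord's 5th.

E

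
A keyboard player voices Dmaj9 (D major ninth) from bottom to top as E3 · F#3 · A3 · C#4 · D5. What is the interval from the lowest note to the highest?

The outer voices are E3 and D5.
From E to D: 22 semitones over a fourteenth = minor.

m14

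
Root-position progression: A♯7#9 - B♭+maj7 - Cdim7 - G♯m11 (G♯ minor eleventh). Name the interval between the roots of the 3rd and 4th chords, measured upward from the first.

The roots are C and G♯.
C up to G♯ is 8 semitones, a half step wider than a perfect fifth, so the interval is augmented.

augmented fifth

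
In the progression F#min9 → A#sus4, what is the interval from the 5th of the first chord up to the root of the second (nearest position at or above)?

F#min9 has C# as its 5th, and A#sus4 has A# as its root.
C# up to A# spans 6 letter names and 9 semitones — a major sixth.

M6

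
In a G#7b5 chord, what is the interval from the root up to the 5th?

Spelling the chord: G#-B#-D-F#.
The root is G# and the 5th is D.
From G# to D: 6 semitones over a fifth = diminished.

diminished fifth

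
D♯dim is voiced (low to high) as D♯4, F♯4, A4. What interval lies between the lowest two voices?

Those voices are D♯4 and F♯4.
3 letter names make it a third; at 3 semitones (a half step narrower than major) the quality is minor.

minor 3rd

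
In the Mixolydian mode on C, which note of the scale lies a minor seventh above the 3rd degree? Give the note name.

The scale is C D E F G A B♭.
The 3rd degree is E; a minor seventh above that is D — scale degree 2.

D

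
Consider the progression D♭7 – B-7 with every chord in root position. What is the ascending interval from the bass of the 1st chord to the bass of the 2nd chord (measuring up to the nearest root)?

augmented 6th

The roots are D♭ and B.
From D♭ to B: 10 semitones over a sixth = augmented.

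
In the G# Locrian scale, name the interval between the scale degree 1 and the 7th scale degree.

The scale runs G# A B C# D E F#.
So we need the interval from G# up to F#.
7 letter names make it a seventh; at 10 semitones (a half step narrower than major) the quality is minor.

minor seventh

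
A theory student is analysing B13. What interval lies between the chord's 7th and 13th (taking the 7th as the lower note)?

major 7th

B13 is spelled B-D#-F#-A-C#-G#.
The 7th is A and the 13th is G#.
From A to G# is 11 semitones, exactly the major seventh.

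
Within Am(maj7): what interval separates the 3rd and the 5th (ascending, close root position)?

Am(maj7) (A minor-major seventh) is spelled A–C–E–G#.
The 3rd is C and the 5th is E.
Counting 3 letters and 4 half steps from C gives a major third.

major third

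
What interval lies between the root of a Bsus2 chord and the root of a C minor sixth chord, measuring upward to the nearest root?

Bsus2 has B as its root, and C minor sixth has C as its root.
From B to C: 1 semitone over a second = minor.

minor 2nd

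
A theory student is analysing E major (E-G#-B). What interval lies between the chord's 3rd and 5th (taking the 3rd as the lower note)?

The 3rd is G# and the 5th is B.
G# up to B is 3 semitones, a half step narrower than a major third, so the interval is minor.

m3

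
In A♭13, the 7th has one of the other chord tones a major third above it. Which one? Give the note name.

A♭13 (A♭ dominant thirteenth) is spelled A♭ C E♭ G♭ B♭ F.
The 7th is G♭. A major third above G♭ is B♭.
B♭ is the chord's 9th.

Bb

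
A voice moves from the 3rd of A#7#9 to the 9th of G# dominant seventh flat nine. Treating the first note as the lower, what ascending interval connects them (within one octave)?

diminished 6th

The 3rd of A#7#9 is C##; the 9th of G# dominant seventh flat nine is A.
C## up to A is 7 semitones, a whole step narrower than a major sixth, so the interval is diminished.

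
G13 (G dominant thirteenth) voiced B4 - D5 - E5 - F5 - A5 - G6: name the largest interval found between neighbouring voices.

Adjacent intervals: B4→D5 = minor third; D5→E5 = major second; E5→F5 = minor second; F5→A5 = major third; A5→G6 = minor seventh.
The largest is A5 to G6, a minor seventh (10 semitones).

minor seventh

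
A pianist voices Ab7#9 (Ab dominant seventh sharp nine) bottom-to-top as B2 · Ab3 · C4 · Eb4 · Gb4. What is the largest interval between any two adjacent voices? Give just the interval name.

diminished seventh

Adjacent intervals: B2→Ab3 = diminished seventh; Ab3→C4 = major third; C4→Eb4 = minor third; Eb4→Gb4 = minor third.
The largest is B2 to Ab3, a diminished seventh (9 semitones).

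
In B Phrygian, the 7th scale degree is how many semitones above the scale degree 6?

The scale is B C D E F♯ G A.
G up to A is a major second — 2 semitones.

2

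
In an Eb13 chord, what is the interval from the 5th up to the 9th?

The chord tones of Eb13 (Eb dominant thirteenth) are Eb G Bb Db F C.
The 5th is Bb and the 9th is F.
Bb up to F spans 5 letter names and 7 semitones — a perfect fifth.

perfect fifth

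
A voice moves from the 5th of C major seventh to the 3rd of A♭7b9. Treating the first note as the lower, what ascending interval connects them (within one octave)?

perfect fourth

The 5th of C major seventh is G; the 3rd of A♭7b9 is C.
From G to C is 5 semitones, exactly the perfect fourth.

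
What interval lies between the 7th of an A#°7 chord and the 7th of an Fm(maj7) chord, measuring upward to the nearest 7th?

The 7th of A#°7 is G; the 7th of Fm(maj7) is E.
From G to E is 9 semitones, exactly the major sixth.

major sixth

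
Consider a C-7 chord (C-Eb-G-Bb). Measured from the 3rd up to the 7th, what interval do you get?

That puts Eb below Bb.
From Eb to Bb is 7 semitones, exactly the perfect fifth.

perfect fifth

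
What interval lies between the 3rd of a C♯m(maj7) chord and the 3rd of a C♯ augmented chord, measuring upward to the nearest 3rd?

C♯m(maj7) has E as its 3rd, and C♯ augmented has E♯ as its 3rd.
E up to E♯ is 1 semitone, a half step wider than a perfect unison, so the interval is augmented.

augmented unison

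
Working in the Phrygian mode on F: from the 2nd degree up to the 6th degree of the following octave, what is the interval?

perfect twelfth

Spelling the Phrygian mode on F: F Gb Ab Bb C Db Eb.
That puts Gb below Db.
Gb up to Db spans 12 letter names and 19 semitones — a perfect twelfth.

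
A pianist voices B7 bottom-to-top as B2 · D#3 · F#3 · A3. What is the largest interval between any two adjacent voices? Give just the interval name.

Adjacent intervals: B2→D#3 = major third; D#3→F#3 = minor third; F#3→A3 = minor third.
The largest is B2 to D#3, a major third (4 semitones).

major 3rd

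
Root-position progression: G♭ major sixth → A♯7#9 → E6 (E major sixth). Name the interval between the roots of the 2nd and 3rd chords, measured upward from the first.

diminished 5th

The roots are A♯ and E.
5 letter names make it a fifth; at 6 semitones (a half step narrower than perfect) the quality is diminished.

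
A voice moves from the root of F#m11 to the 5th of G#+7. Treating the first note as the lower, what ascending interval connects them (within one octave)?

The root of F#m11 is F#; the 5th of G#+7 is D##.
F# up to D## is 10 semitones, a half step wider than a major sixth, so the interval is augmented.

A6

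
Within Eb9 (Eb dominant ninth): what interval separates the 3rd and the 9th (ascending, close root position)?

Eb dominant ninth is spelled Eb–G–Bb–Db–F.
3rd = G; 9th = F.
7 letter names make it a seventh; at 10 semitones (a half step narrower than major) the quality is minor.

minor seventh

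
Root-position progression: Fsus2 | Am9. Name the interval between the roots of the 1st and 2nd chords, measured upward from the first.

The roots are F and A.
From F to A is 4 semitones, exactly the major third.

major third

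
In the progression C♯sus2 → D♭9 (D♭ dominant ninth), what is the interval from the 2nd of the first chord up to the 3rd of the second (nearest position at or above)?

diminished third

The 2nd of C♯sus2 is D♯; the 3rd of D♭9 (D♭ dominant ninth) is F.
D♯ up to F is 2 semitones, a whole step narrower than a major third, so the interval is diminished.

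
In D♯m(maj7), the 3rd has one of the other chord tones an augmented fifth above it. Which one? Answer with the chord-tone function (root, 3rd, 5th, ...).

D♯m(maj7): D♯ F♯ A♯ C𝄪.
The 3rd is F♯. An augmented fifth above F♯ is C𝄪.
C𝄪 is the chord's 7th.

7th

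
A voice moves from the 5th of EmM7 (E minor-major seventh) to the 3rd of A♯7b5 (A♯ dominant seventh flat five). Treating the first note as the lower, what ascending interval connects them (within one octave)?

The 5th of EmM7 (E minor-major seventh) is B; the 3rd of A♯7b5 (A♯ dominant seventh flat five) is C𝄪.
From B to C𝄪: 3 semitones over a second = augmented.

augmented 2nd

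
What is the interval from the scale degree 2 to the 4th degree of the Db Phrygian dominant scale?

The scale runs Db Ebb F Gb Ab Bbb Cb.
The scale degree 2 is Ebb and the degree 4 is Gb.
From Ebb to Gb is 4 semitones, exactly the major third.

M3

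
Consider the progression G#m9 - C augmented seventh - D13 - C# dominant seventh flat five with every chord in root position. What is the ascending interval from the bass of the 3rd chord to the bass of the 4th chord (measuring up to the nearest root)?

major 7th

The roots are D and C#.
From D to C# is 11 semitones, exactly the major seventh.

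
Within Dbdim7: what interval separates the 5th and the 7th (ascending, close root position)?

minor third

Dbdim7 (Db diminished seventh): Db-Fb-Abb-Cbb.
5th = Abb; 7th = Cbb.
From Abb to Cbb: 3 semitones over a third = minor.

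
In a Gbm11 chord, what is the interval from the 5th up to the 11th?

minor 7th

Spelling the chord: Gb–Bbb–Db–Fb–Ab–Cb.
That puts Db below Cb.
Db up to Cb is 10 semitones, a half step narrower than a major seventh, so the interval is minor.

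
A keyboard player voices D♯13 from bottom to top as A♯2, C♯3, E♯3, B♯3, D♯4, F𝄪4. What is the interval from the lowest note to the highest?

major thirteenth

The outer voices are A♯2 and F𝄪4.
From A♯ to F𝄪 is 21 semitones, exactly the major thirteenth.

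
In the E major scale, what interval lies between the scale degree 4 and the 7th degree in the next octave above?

The scale runs E F# G# A B C# D#.
The scale degree 4 is A and the degree 7 (up an octave) is D#.
A up to D# is 18 semitones, a half step wider than a perfect eleventh, so the interval is augmented.

augmented eleventh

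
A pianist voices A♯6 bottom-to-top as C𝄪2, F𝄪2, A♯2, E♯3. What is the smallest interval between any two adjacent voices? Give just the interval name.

m3

Adjacent intervals: C𝄪2→F𝄪2 = perfect fourth; F𝄪2→A♯2 = minor third; A♯2→E♯3 = perfect fifth.
The smallest is F𝄪2 to A♯2, a minor third (3 semitones).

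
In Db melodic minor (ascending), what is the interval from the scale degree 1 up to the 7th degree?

Db melodic minor: Db Eb Fb Gb Ab Bb C.
Scale degree 1 = Db; 7th scale degree = C.
Counting 7 letters and 11 half steps from Db gives a major seventh.

major seventh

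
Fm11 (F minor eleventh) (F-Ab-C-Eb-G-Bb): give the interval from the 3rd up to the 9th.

major 7th

3rd = Ab; 9th = G.
Ab up to G spans 7 letter names and 11 semitones — a major seventh.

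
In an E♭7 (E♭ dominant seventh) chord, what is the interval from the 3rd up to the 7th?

Spelling the chord: E♭ G B♭ D♭.
The 3rd is G and the 7th is D♭.
5 letter names make it a fifth; at 6 semitones (a half step narrower than perfect) the quality is diminished.
This 3–7 tritone is the characteristic tension at the heart of the dominant sound.

diminished fifth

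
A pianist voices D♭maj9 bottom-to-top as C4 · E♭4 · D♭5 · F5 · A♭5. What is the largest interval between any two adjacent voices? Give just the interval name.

minor seventh

Adjacent intervals: C4→E♭4 = minor third; E♭4→D♭5 = minor seventh; D♭5→F5 = major third; F5→A♭5 = minor third.
The largest is E♭4 to D♭5, a minor seventh (10 semitones).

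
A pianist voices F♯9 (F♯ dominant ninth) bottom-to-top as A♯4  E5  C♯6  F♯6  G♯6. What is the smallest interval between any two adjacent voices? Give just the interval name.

major second

Adjacent intervals: A♯4→E5 = diminished fifth; E5→C♯6 = major sixth; C♯6→F♯6 = perfect fourth; F♯6→G♯6 = major second.
The smallest is F♯6 to G♯6, a major second (2 semitones).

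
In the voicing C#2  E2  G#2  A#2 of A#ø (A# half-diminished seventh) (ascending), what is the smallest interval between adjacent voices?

Adjacent intervals: C#2→E2 = minor third; E2→G#2 = major third; G#2→A#2 = major second.
The smallest is G#2 to A#2, a major second (2 semitones).

major second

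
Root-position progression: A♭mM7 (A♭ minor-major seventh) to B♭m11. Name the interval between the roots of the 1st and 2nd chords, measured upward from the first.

major second

The roots are A♭ and B♭.
From A♭ to B♭ is 2 semitones, exactly the major second.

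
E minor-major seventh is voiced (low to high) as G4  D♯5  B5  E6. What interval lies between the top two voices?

perfect fourth

Those voices are B5 and E6.
Counting 4 letters and 5 half steps from B gives a perfect fourth.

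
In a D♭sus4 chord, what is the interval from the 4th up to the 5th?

D♭sus4 is spelled D♭-G♭-A♭.
That puts G♭ below A♭.
From G♭ to A♭ is 2 semitones, exactly the major second.

major 2nd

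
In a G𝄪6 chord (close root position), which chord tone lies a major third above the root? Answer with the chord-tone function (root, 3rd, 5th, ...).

3rd

The chord tones of G𝄪6 are G𝄪 B𝄪 D𝄪 E𝄪.
The root is G𝄪. A major third above G𝄪 is B𝄪.
B𝄪 is the chord's 3rd.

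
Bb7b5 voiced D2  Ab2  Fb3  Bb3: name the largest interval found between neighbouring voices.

minor 6th

Adjacent intervals: D2→Ab2 = diminished fifth; Ab2→Fb3 = minor sixth; Fb3→Bb3 = augmented fourth.
The largest is Ab2 to Fb3, a minor sixth (8 semitones).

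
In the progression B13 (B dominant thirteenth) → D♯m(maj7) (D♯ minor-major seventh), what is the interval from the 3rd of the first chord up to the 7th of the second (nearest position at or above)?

major seventh

The 3rd of B13 (B dominant thirteenth) is D♯; the 7th of D♯m(maj7) (D♯ minor-major seventh) is C𝄪.
Counting 7 letters and 11 half steps from D♯ gives a major seventh.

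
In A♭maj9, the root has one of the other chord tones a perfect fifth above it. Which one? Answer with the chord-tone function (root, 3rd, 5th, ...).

5th

A♭ major ninth is spelled A♭–C–E♭–G–B♭.
The root is A♭. A perfect fifth above A♭ is E♭.
E♭ is the chord's 5th.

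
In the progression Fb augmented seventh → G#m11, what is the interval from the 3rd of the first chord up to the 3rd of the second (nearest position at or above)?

A2

Fb augmented seventh has Ab as its 3rd, and G#m11 has B as its 3rd.
From Ab to B: 3 semitones over a second = augmented.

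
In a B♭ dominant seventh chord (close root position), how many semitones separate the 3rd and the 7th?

B♭7 (B♭ dominant seventh) is spelled B♭, D, F, A♭.
D to A♭ is a diminished fifth: 6 semitones.

6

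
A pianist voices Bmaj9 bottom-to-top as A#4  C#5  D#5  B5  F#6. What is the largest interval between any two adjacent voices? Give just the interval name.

Adjacent intervals: A#4→C#5 = minor third; C#5→D#5 = major second; D#5→B5 = minor sixth; B5→F#6 = perfect fifth.
The largest is D#5 to B5, a minor sixth (8 semitones).

minor sixth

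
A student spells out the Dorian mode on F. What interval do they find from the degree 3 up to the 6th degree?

A4

The scale runs F G Ab Bb C D Eb.
Degree 3 = Ab; degree 6 = D.
Ab up to D is 6 semitones, a half step wider than a perfect fourth, so the interval is augmented.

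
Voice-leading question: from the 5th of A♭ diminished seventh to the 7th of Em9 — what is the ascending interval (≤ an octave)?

The 5th of A♭ diminished seventh is E𝄫; the 7th of Em9 is D.
E𝄫 up to D is 12 semitones, a half step wider than a major seventh, so the interval is augmented.

A7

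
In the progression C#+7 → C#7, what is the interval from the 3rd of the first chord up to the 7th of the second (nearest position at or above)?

C#+7 has E# as its 3rd, and C#7 has B as its 7th.
From E# to B: 6 semitones over a fifth = diminished.

diminished fifth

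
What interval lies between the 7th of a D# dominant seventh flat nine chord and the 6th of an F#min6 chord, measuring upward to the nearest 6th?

D# dominant seventh flat nine has C# as its 7th, and F#min6 has D# as its 6th.
From C# to D# is 2 semitones, exactly the major second.

major second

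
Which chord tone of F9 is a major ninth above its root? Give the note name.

Spelling the chord: F-A-C-E♭-G.
The root is F. A major ninth above F is G.
G is the chord's 9th.

G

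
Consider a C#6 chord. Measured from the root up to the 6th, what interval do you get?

major sixth

Spelling the chord: C#, E#, G#, A#.
That puts C# below A#.
From C# to A# is 9 semitones, exactly the major sixth.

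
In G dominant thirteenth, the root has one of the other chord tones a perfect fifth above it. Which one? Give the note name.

G13 is spelled G B D F A E.
The root is G. A perfect fifth above G is D.
D is the chord's 5th.

D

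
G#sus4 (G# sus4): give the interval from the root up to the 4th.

G#sus4: G#-C#-D#.
That puts G# below C#.
G# up to C# spans 4 letter names and 5 semitones — a perfect fourth.

perfect fourth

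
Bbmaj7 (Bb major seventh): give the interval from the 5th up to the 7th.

M3

BbΔ7 is spelled Bb-D-F-A.
5th = F; 7th = A.
Counting 3 letters and 4 half steps from F gives a major third.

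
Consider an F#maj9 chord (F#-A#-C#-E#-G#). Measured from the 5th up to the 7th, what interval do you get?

So we need the interval from C# up to E#.
Counting 3 letters and 4 half steps from C# gives a major third.

M3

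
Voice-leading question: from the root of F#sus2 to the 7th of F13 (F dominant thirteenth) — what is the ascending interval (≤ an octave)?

diminished 7th

F#sus2 has F# as its root, and F13 (F dominant thirteenth) has Eb as its 7th.
F# up to Eb is 9 semitones, a whole step narrower than a major seventh, so the interval is diminished.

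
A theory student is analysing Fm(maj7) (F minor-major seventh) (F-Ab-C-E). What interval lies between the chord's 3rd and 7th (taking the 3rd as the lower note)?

A5

The 3rd is Ab and the 7th is E.
5 letter names make it a fifth; at 8 semitones (a half step wider than perfect) the quality is augmented.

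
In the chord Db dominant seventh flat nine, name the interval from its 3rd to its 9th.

diminished seventh

Spelling the chord: Db–F–Ab–Cb–Ebb.
That puts F below Ebb.
From F to Ebb: 9 semitones over a seventh = diminished.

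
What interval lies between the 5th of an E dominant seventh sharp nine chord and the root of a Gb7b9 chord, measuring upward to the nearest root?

diminished sixth

The 5th of E dominant seventh sharp nine is B; the root of Gb7b9 is Gb.
6 letter names make it a sixth; at 7 semitones (a whole step narrower than major) the quality is diminished.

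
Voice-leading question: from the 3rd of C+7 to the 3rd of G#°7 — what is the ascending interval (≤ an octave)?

perfect fifth

The 3rd of C+7 is E; the 3rd of G#°7 is B.
From E to B is 7 semitones, exactly the perfect fifth.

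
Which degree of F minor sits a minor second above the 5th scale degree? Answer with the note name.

Db

The scale is F G Ab Bb C Db Eb.
The 5th scale degree is C; a minor second above that is Db — scale degree 6.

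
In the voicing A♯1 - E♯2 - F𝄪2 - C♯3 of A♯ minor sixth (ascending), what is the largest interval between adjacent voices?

Adjacent intervals: A♯1→E♯2 = perfect fifth; E♯2→F𝄪2 = major second; F𝄪2→C♯3 = diminished fifth.
The largest is A♯1 to E♯2, a perfect fifth (7 semitones).

perfect fifth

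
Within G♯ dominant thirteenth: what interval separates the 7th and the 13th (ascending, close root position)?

major seventh

G♯13 is spelled G♯-B♯-D♯-F♯-A♯-E♯.
So we need the interval from F♯ up to E♯.
Counting 7 letters and 11 half steps from F♯ gives a major seventh.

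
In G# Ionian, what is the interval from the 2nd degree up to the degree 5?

perfect fourth

The scale runs G# A# B# C# D# E# F##.
So we need the interval from A# up to D#.
A# up to D# spans 4 letter names and 5 semitones — a perfect fourth.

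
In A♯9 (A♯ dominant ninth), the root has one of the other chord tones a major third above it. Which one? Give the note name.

C##

Spelling the chord: A♯–C𝄪–E♯–G♯–B♯.
The root is A♯. A major third above A♯ is C𝄪.
C𝄪 is the chord's 3rd.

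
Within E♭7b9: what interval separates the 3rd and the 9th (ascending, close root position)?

The chord tones of E♭7b9 are E♭-G-B♭-D♭-F♭.
The 3rd is G and the 9th is F♭.
G up to F♭ is 9 semitones, a whole step narrower than a major seventh, so the interval is diminished.

diminished seventh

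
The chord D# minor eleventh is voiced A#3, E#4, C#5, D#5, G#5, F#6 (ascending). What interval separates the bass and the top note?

minor 20th

The outer voices are A#3 and F#6.
A# up to F# is 32 semitones, a half step narrower than a major 20th, so the interval is minor.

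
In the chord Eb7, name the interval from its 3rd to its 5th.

Eb7 (Eb dominant seventh): Eb G Bb Db.
So we need the interval from G up to Bb.
G up to Bb is 3 semitones, a half step narrower than a major third, so the interval is minor.

minor 3rd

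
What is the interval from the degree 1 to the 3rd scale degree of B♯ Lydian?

major 3rd

Spelling B♯ Lydian: B♯ C𝄪 D𝄪 E𝄪 F𝄪 G𝄪 A𝄪.
The degree 1 is B♯ and the 3rd degree is D𝄪.
Counting 3 letters and 4 half steps from B♯ gives a major third.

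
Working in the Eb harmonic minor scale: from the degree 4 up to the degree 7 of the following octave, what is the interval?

The scale runs Eb F Gb Ab Bb Cb D.
So we need the interval from Ab up to D.
Ab up to D is 18 semitones, a half step wider than a perfect eleventh, so the interval is augmented.

augmented eleventh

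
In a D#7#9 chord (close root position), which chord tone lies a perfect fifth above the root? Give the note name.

D#7#9 (D# dominant seventh sharp nine): D# F## A# C# E##.
The root is D#. A perfect fifth above D# is A#.
A# is the chord's 5th.

A#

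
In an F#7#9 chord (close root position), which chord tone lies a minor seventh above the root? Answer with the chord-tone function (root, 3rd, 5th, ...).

F#7#9 is spelled F#, A#, C#, E, G##.
The root is F#. A minor seventh above F# is E.
E is the chord's 7th.

7th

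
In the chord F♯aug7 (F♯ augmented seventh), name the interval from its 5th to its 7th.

diminished third

Spelling the chord: F♯, A♯, C𝄪, E.
So we need the interval from C𝄪 up to E.
3 letter names make it a third; at 2 semitones (a whole step narrower than major) the quality is diminished.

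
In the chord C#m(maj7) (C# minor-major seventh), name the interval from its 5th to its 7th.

Spelling the chord: C#, E, G#, B#.
So we need the interval from G# up to B#.
From G# to B# is 4 semitones, exactly the major third.

major third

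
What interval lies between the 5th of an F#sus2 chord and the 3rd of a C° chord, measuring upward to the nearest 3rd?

diminished third

The 5th of F#sus2 is C#; the 3rd of C° is Eb.
C# up to Eb is 2 semitones, a whole step narrower than a major third, so the interval is diminished.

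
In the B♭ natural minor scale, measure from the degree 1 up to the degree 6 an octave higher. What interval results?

m13

Spelling the B♭ natural minor scale: B♭ C D♭ E♭ F G♭ A♭.
The degree 1 is B♭ and the scale degree 6 (up an octave) is G♭.
B♭ up to G♭ is 20 semitones, a half step narrower than a major thirteenth, so the interval is minor.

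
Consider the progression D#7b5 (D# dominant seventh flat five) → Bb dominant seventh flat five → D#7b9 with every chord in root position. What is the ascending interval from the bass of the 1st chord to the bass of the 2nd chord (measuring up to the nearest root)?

The roots are D# and Bb.
6 letter names make it a sixth; at 7 semitones (a whole step narrower than major) the quality is diminished.

diminished sixth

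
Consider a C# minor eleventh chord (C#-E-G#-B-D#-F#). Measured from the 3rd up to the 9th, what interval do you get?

The 3rd is E and the 9th is D#.
E up to D# spans 7 letter names and 11 semitones — a major seventh.

major 7th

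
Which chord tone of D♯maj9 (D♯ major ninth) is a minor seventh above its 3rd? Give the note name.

D♯ major ninth: D♯-F𝄪-A♯-C𝄪-E♯.
The 3rd is F𝄪. A minor seventh above F𝄪 is E♯.
E♯ is the chord's 9th.

E#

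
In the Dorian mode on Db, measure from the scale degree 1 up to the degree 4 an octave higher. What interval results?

Spelling the Dorian mode on Db: Db Eb Fb Gb Ab Bb Cb.
So we need the interval from Db up to Gb.
From Db to Gb is 17 semitones, exactly the perfect eleventh.

perfect eleventh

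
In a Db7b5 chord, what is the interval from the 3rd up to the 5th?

The chord tones of Db7b5 are Db, F, Abb, Cb.
So we need the interval from F up to Abb.
3 letter names make it a third; at 2 semitones (a whole step narrower than major) the quality is diminished.

diminished third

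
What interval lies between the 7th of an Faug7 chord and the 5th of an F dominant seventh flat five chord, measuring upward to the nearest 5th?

m6

Faug7 has E♭ as its 7th, and F dominant seventh flat five has C♭ as its 5th.
From E♭ to C♭: 8 semitones over a sixth = minor.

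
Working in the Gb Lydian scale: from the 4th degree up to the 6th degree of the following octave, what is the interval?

minor 10th

Gb lydian: Gb Ab Bb C Db Eb F.
That puts C below Eb.
C up to Eb is 15 semitones, a half step narrower than a major tenth, so the interval is minor.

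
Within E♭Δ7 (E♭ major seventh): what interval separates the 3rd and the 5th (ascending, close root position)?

Spelling the chord: E♭-G-B♭-D.
3rd = G; 5th = B♭.
G up to B♭ is 3 semitones, a half step narrower than a major third, so the interval is minor.

minor 3rd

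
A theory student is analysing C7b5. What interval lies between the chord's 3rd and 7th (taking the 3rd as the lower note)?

diminished fifth

C7b5 (C dominant seventh flat five): C-E-Gb-Bb.
The 3rd is E and the 7th is Bb.
5 letter names make it a fifth; at 6 semitones (a half step narrower than perfect) the quality is diminished.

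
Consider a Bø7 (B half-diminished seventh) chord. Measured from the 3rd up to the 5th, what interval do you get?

minor 3rd

Bm7b5: B-D-F-A.
The 3rd is D and the 5th is F.
D up to F is 3 semitones, a half step narrower than a major third, so the interval is minor.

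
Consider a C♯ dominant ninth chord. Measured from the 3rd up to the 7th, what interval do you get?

C♯ dominant ninth is spelled C♯–E♯–G♯–B–D♯.
3rd = E♯; 7th = B.
From E♯ to B: 6 semitones over a fifth = diminished.
That tritone between 3rd and 7th is what gives the dominant seventh its pull toward resolution.

diminished fifth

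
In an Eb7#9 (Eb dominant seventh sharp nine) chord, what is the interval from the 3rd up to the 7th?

Spelling the chord: Eb-G-Bb-Db-F#.
The 3rd is G and the 7th is Db.
G up to Db is 6 semitones, a half step narrower than a perfect fifth, so the interval is diminished.

d5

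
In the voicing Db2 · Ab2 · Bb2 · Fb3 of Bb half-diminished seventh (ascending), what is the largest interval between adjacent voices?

Adjacent intervals: Db2→Ab2 = perfect fifth; Ab2→Bb2 = major second; Bb2→Fb3 = diminished fifth.
The largest is Db2 to Ab2, a perfect fifth (7 semitones).

P5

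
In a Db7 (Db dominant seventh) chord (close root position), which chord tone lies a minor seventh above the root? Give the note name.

Cb

Db7: Db-F-Ab-Cb.
The root is Db. A minor seventh above Db is Cb.
Cb is the chord's 7th.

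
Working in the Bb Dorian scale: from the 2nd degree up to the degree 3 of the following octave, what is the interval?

minor ninth

Bb dorian: Bb C Db Eb F G Ab.
So we need the interval from C up to Db.
From C to Db: 13 semitones over a ninth = minor.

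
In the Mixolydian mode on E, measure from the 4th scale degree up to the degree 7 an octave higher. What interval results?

The scale runs E F# G# A B C# D.
So we need the interval from A up to D.
A up to D spans 11 letter names and 17 semitones — a perfect eleventh.

perfect eleventh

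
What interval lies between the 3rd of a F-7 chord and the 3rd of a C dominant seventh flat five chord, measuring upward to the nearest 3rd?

augmented 5th

The 3rd of F-7 is A♭; the 3rd of C dominant seventh flat five is E.
A♭ up to E is 8 semitones, a half step wider than a perfect fifth, so the interval is augmented.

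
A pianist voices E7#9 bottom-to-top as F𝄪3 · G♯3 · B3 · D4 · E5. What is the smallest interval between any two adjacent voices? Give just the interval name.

m2

Adjacent intervals: F𝄪3→G♯3 = minor second; G♯3→B3 = minor third; B3→D4 = minor third; D4→E5 = major ninth.
The smallest is F𝄪3 to G♯3, a minor second (1 semitone).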